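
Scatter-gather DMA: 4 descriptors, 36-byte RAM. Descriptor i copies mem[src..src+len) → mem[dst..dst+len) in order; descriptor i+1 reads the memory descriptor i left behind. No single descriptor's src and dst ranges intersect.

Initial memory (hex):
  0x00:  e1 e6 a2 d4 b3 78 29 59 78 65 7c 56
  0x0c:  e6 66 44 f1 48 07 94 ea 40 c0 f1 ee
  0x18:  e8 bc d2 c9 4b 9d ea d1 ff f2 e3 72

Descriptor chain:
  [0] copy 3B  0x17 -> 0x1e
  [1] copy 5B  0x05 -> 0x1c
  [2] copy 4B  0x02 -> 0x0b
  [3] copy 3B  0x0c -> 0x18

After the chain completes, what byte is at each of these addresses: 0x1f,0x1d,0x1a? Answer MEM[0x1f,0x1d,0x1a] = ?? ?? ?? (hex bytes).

  after D0: wrote 3B at 0x1e = eee8bc
  after D1: wrote 5B at 0x1c = 7829597865
  after D2: wrote 4B at 0x0b = a2d4b378
  after D3: wrote 3B at 0x18 = d4b378
query mem[0x1f]=0x78, mem[0x1d]=0x29, mem[0x1a]=0x78

MEM[0x1f,0x1d,0x1a] = 78 29 78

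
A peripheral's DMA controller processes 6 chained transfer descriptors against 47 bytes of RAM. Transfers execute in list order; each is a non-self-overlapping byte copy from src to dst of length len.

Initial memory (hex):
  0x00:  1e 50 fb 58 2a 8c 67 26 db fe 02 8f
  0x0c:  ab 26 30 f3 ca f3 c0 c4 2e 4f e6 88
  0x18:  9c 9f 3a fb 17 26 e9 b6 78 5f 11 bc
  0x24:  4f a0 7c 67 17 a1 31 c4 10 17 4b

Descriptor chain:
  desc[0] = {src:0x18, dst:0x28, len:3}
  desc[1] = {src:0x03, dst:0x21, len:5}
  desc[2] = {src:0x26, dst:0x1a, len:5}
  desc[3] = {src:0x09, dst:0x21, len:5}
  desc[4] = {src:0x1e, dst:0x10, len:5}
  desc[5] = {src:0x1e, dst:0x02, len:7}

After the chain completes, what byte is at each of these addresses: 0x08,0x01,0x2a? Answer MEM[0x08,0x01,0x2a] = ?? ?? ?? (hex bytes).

MEM[0x08,0x01,0x2a] = ab 50 3a

  after D0: wrote 3B at 0x28 = 9c9f3a
  after D1: wrote 5B at 0x21 = 582a8c6726
  after D2: wrote 5B at 0x1a = 7c679c9f3a
  after D3: wrote 5B at 0x21 = fe028fab26
  after D4: wrote 5B at 0x10 = 3ab678fe02
  after D5: wrote 7B at 0x02 = 3ab678fe028fab
query mem[0x08]=0xab, mem[0x01]=0x50, mem[0x2a]=0x3a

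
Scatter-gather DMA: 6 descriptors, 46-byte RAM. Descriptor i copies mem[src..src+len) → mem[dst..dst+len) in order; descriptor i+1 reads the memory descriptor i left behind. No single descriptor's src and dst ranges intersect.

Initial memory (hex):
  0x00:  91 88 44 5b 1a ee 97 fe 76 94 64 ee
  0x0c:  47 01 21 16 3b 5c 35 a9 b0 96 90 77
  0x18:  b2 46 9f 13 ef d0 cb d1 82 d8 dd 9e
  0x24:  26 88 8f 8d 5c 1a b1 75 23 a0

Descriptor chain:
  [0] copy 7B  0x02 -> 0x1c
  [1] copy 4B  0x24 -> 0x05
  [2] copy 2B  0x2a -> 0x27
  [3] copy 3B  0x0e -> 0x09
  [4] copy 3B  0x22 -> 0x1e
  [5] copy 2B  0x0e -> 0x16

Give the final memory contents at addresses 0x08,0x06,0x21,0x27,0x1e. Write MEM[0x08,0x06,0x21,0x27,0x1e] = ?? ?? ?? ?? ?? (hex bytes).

D0: mem[0x1c..0x22] <- [44 5b 1a ee 97 fe 76]
D1: mem[0x05..0x08] <- [26 88 8f 8d]
D2: mem[0x27..0x28] <- [b1 75]
D3: mem[0x09..0x0b] <- [21 16 3b]
D4: mem[0x1e..0x20] <- [76 9e 26]
D5: mem[0x16..0x17] <- [21 16]
query mem[0x08]=0x8d, mem[0x06]=0x88, mem[0x21]=0xfe, mem[0x27]=0xb1, mem[0x1e]=0x76

MEM[0x08,0x06,0x21,0x27,0x1e] = 8d 88 fe b1 76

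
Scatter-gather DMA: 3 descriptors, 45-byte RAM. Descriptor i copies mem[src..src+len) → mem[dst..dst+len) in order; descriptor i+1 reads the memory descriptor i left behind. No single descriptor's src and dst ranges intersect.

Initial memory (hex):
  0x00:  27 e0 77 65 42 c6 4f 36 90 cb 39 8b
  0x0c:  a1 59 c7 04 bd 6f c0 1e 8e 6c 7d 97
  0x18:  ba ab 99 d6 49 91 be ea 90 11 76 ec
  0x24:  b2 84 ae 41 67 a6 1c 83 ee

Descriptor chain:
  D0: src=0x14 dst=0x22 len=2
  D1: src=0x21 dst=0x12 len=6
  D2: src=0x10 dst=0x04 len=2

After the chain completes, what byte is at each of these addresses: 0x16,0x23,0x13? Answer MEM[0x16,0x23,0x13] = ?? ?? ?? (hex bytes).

MEM[0x16,0x23,0x13] = 84 6c 8e

#0 dst[0x22+2] := {0x8e,0x6c}
#1 dst[0x12+6] := {0x11,0x8e,0x6c,0xb2,0x84,0xae}
#2 dst[0x04+2] := {0xbd,0x6f}
query mem[0x16]=0x84, mem[0x23]=0x6c, mem[0x13]=0x8e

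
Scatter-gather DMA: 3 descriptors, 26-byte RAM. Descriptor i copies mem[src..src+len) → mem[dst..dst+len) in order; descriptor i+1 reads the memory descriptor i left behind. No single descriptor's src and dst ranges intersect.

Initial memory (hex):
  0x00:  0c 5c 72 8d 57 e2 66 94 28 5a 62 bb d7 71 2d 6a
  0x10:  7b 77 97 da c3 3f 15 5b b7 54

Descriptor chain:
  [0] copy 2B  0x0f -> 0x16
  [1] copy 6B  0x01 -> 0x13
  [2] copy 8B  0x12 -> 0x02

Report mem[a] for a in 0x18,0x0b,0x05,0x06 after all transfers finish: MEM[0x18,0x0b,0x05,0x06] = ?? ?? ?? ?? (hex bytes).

#0 dst[0x16+2] := {0x6a,0x7b}
#1 dst[0x13+6] := {0x5c,0x72,0x8d,0x57,0xe2,0x66}
#2 dst[0x02+8] := {0x97,0x5c,0x72,0x8d,0x57,0xe2,0x66,0x54}
query mem[0x18]=0x66, mem[0x0b]=0xbb, mem[0x05]=0x8d, mem[0x06]=0x57

MEM[0x18,0x0b,0x05,0x06] = 66 bb 8d 57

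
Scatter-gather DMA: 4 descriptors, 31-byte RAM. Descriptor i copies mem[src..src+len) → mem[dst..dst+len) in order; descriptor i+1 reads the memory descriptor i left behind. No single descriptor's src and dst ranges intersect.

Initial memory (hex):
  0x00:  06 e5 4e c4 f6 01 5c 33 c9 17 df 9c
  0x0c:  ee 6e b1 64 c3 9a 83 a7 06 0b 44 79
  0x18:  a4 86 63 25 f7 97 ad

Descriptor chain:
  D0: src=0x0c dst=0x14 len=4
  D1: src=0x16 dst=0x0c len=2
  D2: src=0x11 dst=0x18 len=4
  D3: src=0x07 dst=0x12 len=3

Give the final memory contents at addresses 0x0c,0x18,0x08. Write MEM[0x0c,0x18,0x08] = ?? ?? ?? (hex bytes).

MEM[0x0c,0x18,0x08] = b1 9a c9

#0 dst[0x14+4] := {0xee,0x6e,0xb1,0x64}
#1 dst[0x0c+2] := {0xb1,0x64}
#2 dst[0x18+4] := {0x9a,0x83,0xa7,0xee}
#3 dst[0x12+3] := {0x33,0xc9,0x17}
query mem[0x0c]=0xb1, mem[0x18]=0x9a, mem[0x08]=0xc9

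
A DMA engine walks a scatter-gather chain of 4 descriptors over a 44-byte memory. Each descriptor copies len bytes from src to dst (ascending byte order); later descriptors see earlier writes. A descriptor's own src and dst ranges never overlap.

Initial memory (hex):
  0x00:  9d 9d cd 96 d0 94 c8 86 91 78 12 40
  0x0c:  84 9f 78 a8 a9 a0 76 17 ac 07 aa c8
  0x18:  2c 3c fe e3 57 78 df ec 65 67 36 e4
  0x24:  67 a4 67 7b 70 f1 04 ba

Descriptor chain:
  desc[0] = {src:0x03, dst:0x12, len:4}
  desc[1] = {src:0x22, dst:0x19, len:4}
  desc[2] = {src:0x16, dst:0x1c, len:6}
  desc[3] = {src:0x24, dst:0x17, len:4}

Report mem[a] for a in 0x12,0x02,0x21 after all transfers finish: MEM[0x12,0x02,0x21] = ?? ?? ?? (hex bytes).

  after D0: wrote 4B at 0x12 = 96d094c8
  after D1: wrote 4B at 0x19 = 36e467a4
  after D2: wrote 6B at 0x1c = aac82c36e467
  after D3: wrote 4B at 0x17 = 67a4677b
query mem[0x12]=0x96, mem[0x02]=0xcd, mem[0x21]=0x67

MEM[0x12,0x02,0x21] = 96 cd 67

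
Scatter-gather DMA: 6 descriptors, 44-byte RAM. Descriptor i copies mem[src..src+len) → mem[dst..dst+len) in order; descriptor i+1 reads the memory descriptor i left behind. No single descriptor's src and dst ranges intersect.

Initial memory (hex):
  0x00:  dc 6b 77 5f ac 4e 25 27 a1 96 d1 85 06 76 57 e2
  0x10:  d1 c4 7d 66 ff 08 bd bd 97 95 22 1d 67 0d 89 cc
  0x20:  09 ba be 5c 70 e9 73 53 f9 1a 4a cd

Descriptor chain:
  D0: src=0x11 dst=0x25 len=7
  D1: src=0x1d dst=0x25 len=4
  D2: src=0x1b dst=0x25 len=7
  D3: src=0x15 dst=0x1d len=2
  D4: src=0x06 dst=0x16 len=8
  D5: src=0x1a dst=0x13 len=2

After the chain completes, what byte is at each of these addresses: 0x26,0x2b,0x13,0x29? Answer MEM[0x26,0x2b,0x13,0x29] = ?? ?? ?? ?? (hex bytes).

#0 dst[0x25+7] := {0xc4,0x7d,0x66,0xff,0x08,0xbd,0xbd}
#1 dst[0x25+4] := {0x0d,0x89,0xcc,0x09}
#2 dst[0x25+7] := {0x1d,0x67,0x0d,0x89,0xcc,0x09,0xba}
#3 dst[0x1d+2] := {0x08,0xbd}
#4 dst[0x16+8] := {0x25,0x27,0xa1,0x96,0xd1,0x85,0x06,0x76}
#5 dst[0x13+2] := {0xd1,0x85}
query mem[0x26]=0x67, mem[0x2b]=0xba, mem[0x13]=0xd1, mem[0x29]=0xcc

MEM[0x26,0x2b,0x13,0x29] = 67 ba d1 cc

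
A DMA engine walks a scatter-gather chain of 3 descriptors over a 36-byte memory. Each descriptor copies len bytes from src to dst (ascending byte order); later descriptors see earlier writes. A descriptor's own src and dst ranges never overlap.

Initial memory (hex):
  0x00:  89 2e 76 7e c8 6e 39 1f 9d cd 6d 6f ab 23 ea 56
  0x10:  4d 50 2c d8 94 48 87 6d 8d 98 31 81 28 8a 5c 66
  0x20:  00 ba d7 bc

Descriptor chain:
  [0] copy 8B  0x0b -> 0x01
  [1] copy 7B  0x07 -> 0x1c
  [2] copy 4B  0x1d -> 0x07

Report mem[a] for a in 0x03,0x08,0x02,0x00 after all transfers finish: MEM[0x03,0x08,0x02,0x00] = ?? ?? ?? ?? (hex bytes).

MEM[0x03,0x08,0x02,0x00] = 23 cd ab 89

[0] 0x0b->0x01 len=8 : 6f ab 23 ea 56 4d 50 2c
[1] 0x07->0x1c len=7 : 50 2c cd 6d 6f ab 23
[2] 0x1d->0x07 len=4 : 2c cd 6d 6f
query mem[0x03]=0x23, mem[0x08]=0xcd, mem[0x02]=0xab, mem[0x00]=0x89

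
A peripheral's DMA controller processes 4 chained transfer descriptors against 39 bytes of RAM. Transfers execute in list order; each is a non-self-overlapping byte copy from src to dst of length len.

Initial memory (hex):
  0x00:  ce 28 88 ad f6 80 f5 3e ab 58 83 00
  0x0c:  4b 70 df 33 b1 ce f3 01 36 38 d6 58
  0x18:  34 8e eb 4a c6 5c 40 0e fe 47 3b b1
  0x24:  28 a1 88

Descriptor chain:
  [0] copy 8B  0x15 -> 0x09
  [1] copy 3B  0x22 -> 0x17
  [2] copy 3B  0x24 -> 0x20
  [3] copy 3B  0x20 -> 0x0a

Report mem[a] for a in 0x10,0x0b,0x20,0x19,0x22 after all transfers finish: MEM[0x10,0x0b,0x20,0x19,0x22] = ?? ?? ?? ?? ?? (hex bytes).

  after D0: wrote 8B at 0x09 = 38d658348eeb4ac6
  after D1: wrote 3B at 0x17 = 3bb128
  after D2: wrote 3B at 0x20 = 28a188
  after D3: wrote 3B at 0x0a = 28a188
query mem[0x10]=0xc6, mem[0x0b]=0xa1, mem[0x20]=0x28, mem[0x19]=0x28, mem[0x22]=0x88

MEM[0x10,0x0b,0x20,0x19,0x22] = c6 a1 28 28 88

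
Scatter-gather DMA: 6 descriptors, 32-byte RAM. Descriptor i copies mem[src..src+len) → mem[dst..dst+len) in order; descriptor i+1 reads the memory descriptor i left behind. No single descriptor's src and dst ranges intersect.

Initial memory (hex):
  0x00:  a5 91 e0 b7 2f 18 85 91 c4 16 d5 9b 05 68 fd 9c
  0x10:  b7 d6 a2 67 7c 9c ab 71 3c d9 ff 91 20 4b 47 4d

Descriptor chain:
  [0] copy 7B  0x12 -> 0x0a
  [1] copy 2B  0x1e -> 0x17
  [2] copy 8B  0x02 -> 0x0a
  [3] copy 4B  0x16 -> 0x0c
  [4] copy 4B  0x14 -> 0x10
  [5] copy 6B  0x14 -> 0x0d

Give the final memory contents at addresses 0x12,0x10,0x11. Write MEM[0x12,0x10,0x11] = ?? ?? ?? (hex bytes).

MEM[0x12,0x10,0x11] = d9 47 4d

[0] 0x12->0x0a len=7 : a2 67 7c 9c ab 71 3c
[1] 0x1e->0x17 len=2 : 47 4d
[2] 0x02->0x0a len=8 : e0 b7 2f 18 85 91 c4 16
[3] 0x16->0x0c len=4 : ab 47 4d d9
[4] 0x14->0x10 len=4 : 7c 9c ab 47
[5] 0x14->0x0d len=6 : 7c 9c ab 47 4d d9
query mem[0x12]=0xd9, mem[0x10]=0x47, mem[0x11]=0x4d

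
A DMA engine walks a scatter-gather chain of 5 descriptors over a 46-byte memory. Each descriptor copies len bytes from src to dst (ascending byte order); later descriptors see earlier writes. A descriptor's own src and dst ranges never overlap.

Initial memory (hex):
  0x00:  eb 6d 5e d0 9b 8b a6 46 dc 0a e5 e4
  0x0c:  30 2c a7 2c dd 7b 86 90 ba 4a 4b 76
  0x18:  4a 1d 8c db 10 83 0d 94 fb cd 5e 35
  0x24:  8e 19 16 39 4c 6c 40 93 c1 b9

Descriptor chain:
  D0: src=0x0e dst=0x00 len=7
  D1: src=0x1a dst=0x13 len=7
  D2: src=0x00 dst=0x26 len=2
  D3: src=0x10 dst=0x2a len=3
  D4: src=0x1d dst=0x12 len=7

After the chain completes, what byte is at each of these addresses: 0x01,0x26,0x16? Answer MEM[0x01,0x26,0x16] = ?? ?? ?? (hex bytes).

#0 dst[0x00+7] := {0xa7,0x2c,0xdd,0x7b,0x86,0x90,0xba}
#1 dst[0x13+7] := {0x8c,0xdb,0x10,0x83,0x0d,0x94,0xfb}
#2 dst[0x26+2] := {0xa7,0x2c}
#3 dst[0x2a+3] := {0xdd,0x7b,0x86}
#4 dst[0x12+7] := {0x83,0x0d,0x94,0xfb,0xcd,0x5e,0x35}
query mem[0x01]=0x2c, mem[0x26]=0xa7, mem[0x16]=0xcd

MEM[0x01,0x26,0x16] = 2c a7 cd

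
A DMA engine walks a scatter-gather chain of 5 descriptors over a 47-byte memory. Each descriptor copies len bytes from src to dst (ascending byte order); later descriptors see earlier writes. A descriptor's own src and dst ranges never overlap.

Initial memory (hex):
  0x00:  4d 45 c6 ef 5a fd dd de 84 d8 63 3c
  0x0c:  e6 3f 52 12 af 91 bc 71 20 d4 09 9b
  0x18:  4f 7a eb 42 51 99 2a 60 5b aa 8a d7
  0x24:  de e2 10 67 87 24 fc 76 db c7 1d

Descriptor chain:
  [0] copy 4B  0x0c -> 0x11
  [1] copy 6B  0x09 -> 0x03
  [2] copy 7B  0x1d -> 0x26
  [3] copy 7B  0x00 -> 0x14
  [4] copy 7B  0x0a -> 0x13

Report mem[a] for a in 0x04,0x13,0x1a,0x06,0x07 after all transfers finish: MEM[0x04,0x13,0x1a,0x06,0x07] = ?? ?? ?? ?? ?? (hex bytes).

  after D0: wrote 4B at 0x11 = e63f5212
  after D1: wrote 6B at 0x03 = d8633ce63f52
  after D2: wrote 7B at 0x26 = 992a605baa8ad7
  after D3: wrote 7B at 0x14 = 4d45c6d8633ce6
  after D4: wrote 7B at 0x13 = 633ce63f5212af
query mem[0x04]=0x63, mem[0x13]=0x63, mem[0x1a]=0xe6, mem[0x06]=0xe6, mem[0x07]=0x3f

MEM[0x04,0x13,0x1a,0x06,0x07] = 63 63 e6 e6 3f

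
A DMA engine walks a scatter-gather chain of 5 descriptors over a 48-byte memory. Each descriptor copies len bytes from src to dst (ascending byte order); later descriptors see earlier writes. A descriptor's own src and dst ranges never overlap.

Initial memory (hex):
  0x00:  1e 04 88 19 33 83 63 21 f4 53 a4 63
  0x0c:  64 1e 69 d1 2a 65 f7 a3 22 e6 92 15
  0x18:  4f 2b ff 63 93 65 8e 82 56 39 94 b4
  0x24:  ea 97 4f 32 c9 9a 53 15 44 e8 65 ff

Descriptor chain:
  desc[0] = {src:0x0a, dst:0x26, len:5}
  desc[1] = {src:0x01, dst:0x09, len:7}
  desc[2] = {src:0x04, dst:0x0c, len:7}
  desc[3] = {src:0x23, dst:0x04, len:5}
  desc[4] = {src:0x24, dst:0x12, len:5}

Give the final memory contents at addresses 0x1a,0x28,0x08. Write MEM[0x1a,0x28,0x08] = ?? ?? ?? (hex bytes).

#0 dst[0x26+5] := {0xa4,0x63,0x64,0x1e,0x69}
#1 dst[0x09+7] := {0x04,0x88,0x19,0x33,0x83,0x63,0x21}
#2 dst[0x0c+7] := {0x33,0x83,0x63,0x21,0xf4,0x04,0x88}
#3 dst[0x04+5] := {0xb4,0xea,0x97,0xa4,0x63}
#4 dst[0x12+5] := {0xea,0x97,0xa4,0x63,0x64}
query mem[0x1a]=0xff, mem[0x28]=0x64, mem[0x08]=0x63

MEM[0x1a,0x28,0x08] = ff 64 63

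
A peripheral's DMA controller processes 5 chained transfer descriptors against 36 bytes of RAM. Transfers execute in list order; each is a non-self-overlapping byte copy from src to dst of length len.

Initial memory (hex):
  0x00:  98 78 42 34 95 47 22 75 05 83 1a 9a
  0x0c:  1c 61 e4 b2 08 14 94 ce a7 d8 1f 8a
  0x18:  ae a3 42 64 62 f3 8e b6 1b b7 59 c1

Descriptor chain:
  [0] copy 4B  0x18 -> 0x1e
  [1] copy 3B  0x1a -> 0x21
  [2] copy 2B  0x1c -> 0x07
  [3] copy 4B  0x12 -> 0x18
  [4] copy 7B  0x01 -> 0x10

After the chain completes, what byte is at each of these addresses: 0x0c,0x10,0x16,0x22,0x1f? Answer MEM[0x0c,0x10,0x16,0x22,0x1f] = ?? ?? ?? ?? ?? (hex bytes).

MEM[0x0c,0x10,0x16,0x22,0x1f] = 1c 78 62 64 a3

D0: mem[0x1e..0x21] <- [ae a3 42 64]
D1: mem[0x21..0x23] <- [42 64 62]
D2: mem[0x07..0x08] <- [62 f3]
D3: mem[0x18..0x1b] <- [94 ce a7 d8]
D4: mem[0x10..0x16] <- [78 42 34 95 47 22 62]
query mem[0x0c]=0x1c, mem[0x10]=0x78, mem[0x16]=0x62, mem[0x22]=0x64, mem[0x1f]=0xa3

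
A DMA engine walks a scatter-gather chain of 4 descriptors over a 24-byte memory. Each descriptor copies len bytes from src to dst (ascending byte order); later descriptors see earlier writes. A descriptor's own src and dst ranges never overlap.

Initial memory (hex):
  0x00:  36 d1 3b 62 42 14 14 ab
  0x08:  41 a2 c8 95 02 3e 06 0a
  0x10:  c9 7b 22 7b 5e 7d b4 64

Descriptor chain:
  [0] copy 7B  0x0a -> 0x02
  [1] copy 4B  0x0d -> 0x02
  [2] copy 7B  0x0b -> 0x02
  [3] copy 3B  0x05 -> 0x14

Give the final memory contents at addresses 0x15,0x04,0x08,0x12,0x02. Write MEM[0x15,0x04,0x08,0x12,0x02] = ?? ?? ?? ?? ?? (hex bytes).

MEM[0x15,0x04,0x08,0x12,0x02] = 0a 3e 7b 22 95

D0: mem[0x02..0x08] <- [c8 95 02 3e 06 0a c9]
D1: mem[0x02..0x05] <- [3e 06 0a c9]
D2: mem[0x02..0x08] <- [95 02 3e 06 0a c9 7b]
D3: mem[0x14..0x16] <- [06 0a c9]
query mem[0x15]=0x0a, mem[0x04]=0x3e, mem[0x08]=0x7b, mem[0x12]=0x22, mem[0x02]=0x95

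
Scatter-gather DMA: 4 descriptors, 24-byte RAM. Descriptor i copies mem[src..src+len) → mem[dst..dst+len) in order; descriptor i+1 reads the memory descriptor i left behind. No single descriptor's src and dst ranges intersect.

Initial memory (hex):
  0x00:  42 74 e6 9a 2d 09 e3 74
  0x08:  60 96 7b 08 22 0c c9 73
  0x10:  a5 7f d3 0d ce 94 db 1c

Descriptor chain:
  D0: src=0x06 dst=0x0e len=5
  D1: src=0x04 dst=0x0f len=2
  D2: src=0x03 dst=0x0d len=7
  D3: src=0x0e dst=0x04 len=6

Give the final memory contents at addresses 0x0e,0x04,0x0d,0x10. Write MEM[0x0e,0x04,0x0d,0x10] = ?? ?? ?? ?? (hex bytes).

MEM[0x0e,0x04,0x0d,0x10] = 2d 2d 9a e3

[0] 0x06->0x0e len=5 : e3 74 60 96 7b
[1] 0x04->0x0f len=2 : 2d 09
[2] 0x03->0x0d len=7 : 9a 2d 09 e3 74 60 96
[3] 0x0e->0x04 len=6 : 2d 09 e3 74 60 96
query mem[0x0e]=0x2d, mem[0x04]=0x2d, mem[0x0d]=0x9a, mem[0x10]=0xe3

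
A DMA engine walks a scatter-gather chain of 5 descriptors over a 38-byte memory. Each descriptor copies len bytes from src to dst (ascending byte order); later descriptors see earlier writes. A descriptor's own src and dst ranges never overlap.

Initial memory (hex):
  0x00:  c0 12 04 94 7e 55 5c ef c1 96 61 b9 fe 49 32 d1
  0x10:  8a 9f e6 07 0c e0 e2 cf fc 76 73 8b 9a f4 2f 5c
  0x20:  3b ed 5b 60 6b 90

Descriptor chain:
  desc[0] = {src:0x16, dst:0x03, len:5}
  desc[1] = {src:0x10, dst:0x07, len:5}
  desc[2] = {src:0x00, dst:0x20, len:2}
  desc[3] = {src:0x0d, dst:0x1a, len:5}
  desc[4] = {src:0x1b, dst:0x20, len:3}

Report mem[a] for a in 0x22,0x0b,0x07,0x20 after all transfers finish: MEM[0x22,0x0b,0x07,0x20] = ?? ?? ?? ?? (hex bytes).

MEM[0x22,0x0b,0x07,0x20] = 8a 0c 8a 32

[0] 0x16->0x03 len=5 : e2 cf fc 76 73
[1] 0x10->0x07 len=5 : 8a 9f e6 07 0c
[2] 0x00->0x20 len=2 : c0 12
[3] 0x0d->0x1a len=5 : 49 32 d1 8a 9f
[4] 0x1b->0x20 len=3 : 32 d1 8a
query mem[0x22]=0x8a, mem[0x0b]=0x0c, mem[0x07]=0x8a, mem[0x20]=0x32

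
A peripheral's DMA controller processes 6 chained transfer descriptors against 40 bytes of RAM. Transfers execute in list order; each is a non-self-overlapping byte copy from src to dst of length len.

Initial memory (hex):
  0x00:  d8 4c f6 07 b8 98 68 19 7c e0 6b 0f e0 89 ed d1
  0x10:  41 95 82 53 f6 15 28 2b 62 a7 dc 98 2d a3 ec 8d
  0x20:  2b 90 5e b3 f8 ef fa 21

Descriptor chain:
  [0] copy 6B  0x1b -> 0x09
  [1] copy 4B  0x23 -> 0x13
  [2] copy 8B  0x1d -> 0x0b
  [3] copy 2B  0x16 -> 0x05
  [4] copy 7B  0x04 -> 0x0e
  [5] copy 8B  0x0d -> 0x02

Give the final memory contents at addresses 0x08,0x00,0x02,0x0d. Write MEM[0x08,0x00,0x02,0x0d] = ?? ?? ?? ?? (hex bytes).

[0] 0x1b->0x09 len=6 : 98 2d a3 ec 8d 2b
[1] 0x23->0x13 len=4 : b3 f8 ef fa
[2] 0x1d->0x0b len=8 : a3 ec 8d 2b 90 5e b3 f8
[3] 0x16->0x05 len=2 : fa 2b
[4] 0x04->0x0e len=7 : b8 fa 2b 19 7c 98 2d
[5] 0x0d->0x02 len=8 : 8d b8 fa 2b 19 7c 98 2d
query mem[0x08]=0x98, mem[0x00]=0xd8, mem[0x02]=0x8d, mem[0x0d]=0x8d

MEM[0x08,0x00,0x02,0x0d] = 98 d8 8d 8d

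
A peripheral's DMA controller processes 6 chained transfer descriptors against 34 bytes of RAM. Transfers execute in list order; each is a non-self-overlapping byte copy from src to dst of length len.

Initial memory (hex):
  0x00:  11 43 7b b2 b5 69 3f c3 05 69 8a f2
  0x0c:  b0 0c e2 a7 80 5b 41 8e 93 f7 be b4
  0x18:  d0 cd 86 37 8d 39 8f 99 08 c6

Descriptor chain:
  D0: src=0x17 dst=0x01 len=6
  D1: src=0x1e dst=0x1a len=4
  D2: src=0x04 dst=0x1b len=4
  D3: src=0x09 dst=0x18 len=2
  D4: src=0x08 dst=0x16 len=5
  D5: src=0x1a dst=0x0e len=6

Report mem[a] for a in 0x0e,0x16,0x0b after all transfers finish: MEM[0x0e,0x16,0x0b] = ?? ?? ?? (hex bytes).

  after D0: wrote 6B at 0x01 = b4d0cd86378d
  after D1: wrote 4B at 0x1a = 8f9908c6
  after D2: wrote 4B at 0x1b = 86378dc3
  after D3: wrote 2B at 0x18 = 698a
  after D4: wrote 5B at 0x16 = 05698af2b0
  after D5: wrote 6B at 0x0e = b086378dc399
query mem[0x0e]=0xb0, mem[0x16]=0x05, mem[0x0b]=0xf2

MEM[0x0e,0x16,0x0b] = b0 05 f2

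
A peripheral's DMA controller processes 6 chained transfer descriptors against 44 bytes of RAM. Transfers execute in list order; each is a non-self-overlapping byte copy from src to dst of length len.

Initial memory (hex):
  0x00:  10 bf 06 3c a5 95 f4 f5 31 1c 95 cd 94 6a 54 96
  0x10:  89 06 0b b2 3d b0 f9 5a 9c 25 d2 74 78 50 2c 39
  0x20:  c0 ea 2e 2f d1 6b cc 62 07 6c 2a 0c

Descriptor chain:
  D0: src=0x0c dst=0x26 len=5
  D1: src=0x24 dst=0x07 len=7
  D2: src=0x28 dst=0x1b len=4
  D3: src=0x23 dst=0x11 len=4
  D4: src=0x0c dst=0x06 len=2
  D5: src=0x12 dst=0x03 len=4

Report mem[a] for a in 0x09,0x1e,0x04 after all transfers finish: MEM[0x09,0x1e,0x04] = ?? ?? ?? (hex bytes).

MEM[0x09,0x1e,0x04] = 94 0c 6b

[0] 0x0c->0x26 len=5 : 94 6a 54 96 89
[1] 0x24->0x07 len=7 : d1 6b 94 6a 54 96 89
[2] 0x28->0x1b len=4 : 54 96 89 0c
[3] 0x23->0x11 len=4 : 2f d1 6b 94
[4] 0x0c->0x06 len=2 : 96 89
[5] 0x12->0x03 len=4 : d1 6b 94 b0
query mem[0x09]=0x94, mem[0x1e]=0x0c, mem[0x04]=0x6b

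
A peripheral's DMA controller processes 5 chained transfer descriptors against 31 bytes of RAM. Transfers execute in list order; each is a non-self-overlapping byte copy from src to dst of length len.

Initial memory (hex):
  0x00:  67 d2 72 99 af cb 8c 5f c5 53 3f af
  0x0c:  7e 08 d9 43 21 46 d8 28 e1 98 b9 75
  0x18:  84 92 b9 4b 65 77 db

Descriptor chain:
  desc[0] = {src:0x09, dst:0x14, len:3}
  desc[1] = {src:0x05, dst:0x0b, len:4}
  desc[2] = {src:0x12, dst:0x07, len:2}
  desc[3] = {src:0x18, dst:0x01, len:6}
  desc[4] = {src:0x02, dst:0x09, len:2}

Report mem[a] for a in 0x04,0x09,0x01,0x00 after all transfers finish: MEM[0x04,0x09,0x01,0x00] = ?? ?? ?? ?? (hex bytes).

#0 dst[0x14+3] := {0x53,0x3f,0xaf}
#1 dst[0x0b+4] := {0xcb,0x8c,0x5f,0xc5}
#2 dst[0x07+2] := {0xd8,0x28}
#3 dst[0x01+6] := {0x84,0x92,0xb9,0x4b,0x65,0x77}
#4 dst[0x09+2] := {0x92,0xb9}
query mem[0x04]=0x4b, mem[0x09]=0x92, mem[0x01]=0x84, mem[0x00]=0x67

MEM[0x04,0x09,0x01,0x00] = 4b 92 84 67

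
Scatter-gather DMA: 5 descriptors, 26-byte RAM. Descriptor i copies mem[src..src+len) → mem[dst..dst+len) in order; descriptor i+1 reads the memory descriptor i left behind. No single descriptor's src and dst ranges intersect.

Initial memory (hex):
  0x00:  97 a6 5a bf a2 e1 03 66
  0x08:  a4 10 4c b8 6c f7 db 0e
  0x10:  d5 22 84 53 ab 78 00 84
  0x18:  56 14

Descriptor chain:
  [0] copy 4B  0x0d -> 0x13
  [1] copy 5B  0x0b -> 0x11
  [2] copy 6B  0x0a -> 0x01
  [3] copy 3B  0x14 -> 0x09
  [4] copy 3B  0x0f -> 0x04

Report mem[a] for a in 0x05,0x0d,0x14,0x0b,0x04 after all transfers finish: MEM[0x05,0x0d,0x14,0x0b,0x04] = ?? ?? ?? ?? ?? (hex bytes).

D0: mem[0x13..0x16] <- [f7 db 0e d5]
D1: mem[0x11..0x15] <- [b8 6c f7 db 0e]
D2: mem[0x01..0x06] <- [4c b8 6c f7 db 0e]
D3: mem[0x09..0x0b] <- [db 0e d5]
D4: mem[0x04..0x06] <- [0e d5 b8]
query mem[0x05]=0xd5, mem[0x0d]=0xf7, mem[0x14]=0xdb, mem[0x0b]=0xd5, mem[0x04]=0x0e

MEM[0x05,0x0d,0x14,0x0b,0x04] = d5 f7 db d5 0e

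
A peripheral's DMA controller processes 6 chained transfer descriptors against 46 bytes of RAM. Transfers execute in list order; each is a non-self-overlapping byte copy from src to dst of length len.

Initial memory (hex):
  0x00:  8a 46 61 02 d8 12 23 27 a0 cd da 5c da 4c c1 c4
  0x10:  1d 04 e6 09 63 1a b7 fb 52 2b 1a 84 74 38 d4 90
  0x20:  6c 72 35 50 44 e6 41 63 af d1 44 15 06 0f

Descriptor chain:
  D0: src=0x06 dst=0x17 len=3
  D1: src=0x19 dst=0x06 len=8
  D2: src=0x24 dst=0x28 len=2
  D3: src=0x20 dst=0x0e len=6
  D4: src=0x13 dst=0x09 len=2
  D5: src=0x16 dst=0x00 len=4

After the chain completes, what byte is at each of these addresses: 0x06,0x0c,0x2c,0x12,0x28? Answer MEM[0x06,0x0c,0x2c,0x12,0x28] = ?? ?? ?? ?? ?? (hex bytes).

[0] 0x06->0x17 len=3 : 23 27 a0
[1] 0x19->0x06 len=8 : a0 1a 84 74 38 d4 90 6c
[2] 0x24->0x28 len=2 : 44 e6
[3] 0x20->0x0e len=6 : 6c 72 35 50 44 e6
[4] 0x13->0x09 len=2 : e6 63
[5] 0x16->0x00 len=4 : b7 23 27 a0
query mem[0x06]=0xa0, mem[0x0c]=0x90, mem[0x2c]=0x06, mem[0x12]=0x44, mem[0x28]=0x44

MEM[0x06,0x0c,0x2c,0x12,0x28] = a0 90 06 44 44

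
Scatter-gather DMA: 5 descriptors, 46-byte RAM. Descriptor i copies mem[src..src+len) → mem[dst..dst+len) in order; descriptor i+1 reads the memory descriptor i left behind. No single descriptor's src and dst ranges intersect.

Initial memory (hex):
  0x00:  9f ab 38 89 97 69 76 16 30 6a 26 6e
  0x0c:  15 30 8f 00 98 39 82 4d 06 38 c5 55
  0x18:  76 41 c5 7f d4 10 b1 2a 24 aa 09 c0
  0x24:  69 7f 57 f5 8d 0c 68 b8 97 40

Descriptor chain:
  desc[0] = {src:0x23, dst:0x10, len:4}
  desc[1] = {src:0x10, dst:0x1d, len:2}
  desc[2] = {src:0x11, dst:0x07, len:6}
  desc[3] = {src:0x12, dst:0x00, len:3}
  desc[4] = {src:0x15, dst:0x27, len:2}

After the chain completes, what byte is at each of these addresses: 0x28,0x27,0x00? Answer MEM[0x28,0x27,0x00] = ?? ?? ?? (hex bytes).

  after D0: wrote 4B at 0x10 = c0697f57
  after D1: wrote 2B at 0x1d = c069
  after D2: wrote 6B at 0x07 = 697f570638c5
  after D3: wrote 3B at 0x00 = 7f5706
  after D4: wrote 2B at 0x27 = 38c5
query mem[0x28]=0xc5, mem[0x27]=0x38, mem[0x00]=0x7f

MEM[0x28,0x27,0x00] = c5 38 7f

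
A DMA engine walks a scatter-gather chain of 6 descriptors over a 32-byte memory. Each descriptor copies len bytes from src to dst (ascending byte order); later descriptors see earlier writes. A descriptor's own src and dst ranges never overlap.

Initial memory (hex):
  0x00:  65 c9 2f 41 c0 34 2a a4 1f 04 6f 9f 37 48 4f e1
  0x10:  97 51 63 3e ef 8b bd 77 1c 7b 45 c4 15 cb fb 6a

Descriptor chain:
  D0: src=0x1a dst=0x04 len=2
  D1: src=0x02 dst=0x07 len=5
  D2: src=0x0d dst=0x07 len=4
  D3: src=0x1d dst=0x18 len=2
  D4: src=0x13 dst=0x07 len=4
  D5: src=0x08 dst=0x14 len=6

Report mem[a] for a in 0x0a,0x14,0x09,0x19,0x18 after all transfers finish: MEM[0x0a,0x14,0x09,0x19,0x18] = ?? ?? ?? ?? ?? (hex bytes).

  after D0: wrote 2B at 0x04 = 45c4
  after D1: wrote 5B at 0x07 = 2f4145c42a
  after D2: wrote 4B at 0x07 = 484fe197
  after D3: wrote 2B at 0x18 = cbfb
  after D4: wrote 4B at 0x07 = 3eef8bbd
  after D5: wrote 6B at 0x14 = ef8bbd2a3748
query mem[0x0a]=0xbd, mem[0x14]=0xef, mem[0x09]=0x8b, mem[0x19]=0x48, mem[0x18]=0x37

MEM[0x0a,0x14,0x09,0x19,0x18] = bd ef 8b 48 37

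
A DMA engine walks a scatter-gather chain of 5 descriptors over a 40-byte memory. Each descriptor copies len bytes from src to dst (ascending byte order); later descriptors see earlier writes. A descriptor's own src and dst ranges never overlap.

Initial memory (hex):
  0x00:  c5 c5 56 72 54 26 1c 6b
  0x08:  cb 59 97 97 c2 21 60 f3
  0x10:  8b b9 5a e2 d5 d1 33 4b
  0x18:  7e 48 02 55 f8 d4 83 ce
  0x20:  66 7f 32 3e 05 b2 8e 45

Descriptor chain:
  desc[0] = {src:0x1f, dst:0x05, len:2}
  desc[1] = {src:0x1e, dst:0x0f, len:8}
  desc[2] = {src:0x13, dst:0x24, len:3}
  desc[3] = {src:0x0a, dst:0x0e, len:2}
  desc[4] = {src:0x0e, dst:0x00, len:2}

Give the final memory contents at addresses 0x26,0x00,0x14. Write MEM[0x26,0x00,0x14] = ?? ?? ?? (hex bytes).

MEM[0x26,0x00,0x14] = 05 97 3e

[0] 0x1f->0x05 len=2 : ce 66
[1] 0x1e->0x0f len=8 : 83 ce 66 7f 32 3e 05 b2
[2] 0x13->0x24 len=3 : 32 3e 05
[3] 0x0a->0x0e len=2 : 97 97
[4] 0x0e->0x00 len=2 : 97 97
query mem[0x26]=0x05, mem[0x00]=0x97, mem[0x14]=0x3e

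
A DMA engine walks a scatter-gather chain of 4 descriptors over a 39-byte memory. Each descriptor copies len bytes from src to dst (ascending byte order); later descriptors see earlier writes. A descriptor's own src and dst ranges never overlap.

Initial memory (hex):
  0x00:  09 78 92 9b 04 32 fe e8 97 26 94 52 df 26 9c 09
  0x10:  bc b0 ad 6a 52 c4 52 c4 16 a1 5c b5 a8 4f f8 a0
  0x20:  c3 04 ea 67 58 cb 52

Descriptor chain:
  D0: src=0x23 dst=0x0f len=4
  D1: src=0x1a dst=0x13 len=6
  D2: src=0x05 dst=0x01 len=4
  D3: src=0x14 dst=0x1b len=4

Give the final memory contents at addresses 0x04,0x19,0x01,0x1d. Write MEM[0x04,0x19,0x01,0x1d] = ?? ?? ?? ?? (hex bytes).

D0: mem[0x0f..0x12] <- [67 58 cb 52]
D1: mem[0x13..0x18] <- [5c b5 a8 4f f8 a0]
D2: mem[0x01..0x04] <- [32 fe e8 97]
D3: mem[0x1b..0x1e] <- [b5 a8 4f f8]
query mem[0x04]=0x97, mem[0x19]=0xa1, mem[0x01]=0x32, mem[0x1d]=0x4f

MEM[0x04,0x19,0x01,0x1d] = 97 a1 32 4f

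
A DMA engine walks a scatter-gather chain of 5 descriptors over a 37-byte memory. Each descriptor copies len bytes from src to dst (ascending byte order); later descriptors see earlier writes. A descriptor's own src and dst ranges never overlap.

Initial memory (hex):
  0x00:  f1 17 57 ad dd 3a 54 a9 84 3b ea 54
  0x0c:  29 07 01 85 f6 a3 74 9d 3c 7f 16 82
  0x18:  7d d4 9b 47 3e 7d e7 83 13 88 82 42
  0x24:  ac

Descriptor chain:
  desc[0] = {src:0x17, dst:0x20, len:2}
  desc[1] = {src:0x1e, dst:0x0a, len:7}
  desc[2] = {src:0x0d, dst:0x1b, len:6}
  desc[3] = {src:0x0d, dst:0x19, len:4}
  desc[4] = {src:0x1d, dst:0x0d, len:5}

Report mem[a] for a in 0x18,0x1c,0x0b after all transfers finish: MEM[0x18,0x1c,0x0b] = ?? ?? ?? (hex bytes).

MEM[0x18,0x1c,0x0b] = 7d ac 83

  after D0: wrote 2B at 0x20 = 827d
  after D1: wrote 7B at 0x0a = e783827d8242ac
  after D2: wrote 6B at 0x1b = 7d8242aca374
  after D3: wrote 4B at 0x19 = 7d8242ac
  after D4: wrote 5B at 0x0d = 42aca3747d
query mem[0x18]=0x7d, mem[0x1c]=0xac, mem[0x0b]=0x83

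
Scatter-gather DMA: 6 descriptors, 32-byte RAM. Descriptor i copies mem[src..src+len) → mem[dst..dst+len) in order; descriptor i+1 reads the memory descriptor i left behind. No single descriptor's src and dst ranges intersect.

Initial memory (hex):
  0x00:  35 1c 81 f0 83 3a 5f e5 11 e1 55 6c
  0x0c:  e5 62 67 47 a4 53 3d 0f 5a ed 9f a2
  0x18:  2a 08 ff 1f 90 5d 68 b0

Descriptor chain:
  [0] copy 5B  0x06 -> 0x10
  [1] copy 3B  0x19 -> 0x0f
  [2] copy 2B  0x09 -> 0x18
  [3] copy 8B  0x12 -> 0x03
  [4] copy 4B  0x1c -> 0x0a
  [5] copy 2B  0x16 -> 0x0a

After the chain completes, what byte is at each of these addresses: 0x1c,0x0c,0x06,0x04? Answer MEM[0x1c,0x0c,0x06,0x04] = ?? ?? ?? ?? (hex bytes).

MEM[0x1c,0x0c,0x06,0x04] = 90 68 ed e1

D0: mem[0x10..0x14] <- [5f e5 11 e1 55]
D1: mem[0x0f..0x11] <- [08 ff 1f]
D2: mem[0x18..0x19] <- [e1 55]
D3: mem[0x03..0x0a] <- [11 e1 55 ed 9f a2 e1 55]
D4: mem[0x0a..0x0d] <- [90 5d 68 b0]
D5: mem[0x0a..0x0b] <- [9f a2]
query mem[0x1c]=0x90, mem[0x0c]=0x68, mem[0x06]=0xed, mem[0x04]=0xe1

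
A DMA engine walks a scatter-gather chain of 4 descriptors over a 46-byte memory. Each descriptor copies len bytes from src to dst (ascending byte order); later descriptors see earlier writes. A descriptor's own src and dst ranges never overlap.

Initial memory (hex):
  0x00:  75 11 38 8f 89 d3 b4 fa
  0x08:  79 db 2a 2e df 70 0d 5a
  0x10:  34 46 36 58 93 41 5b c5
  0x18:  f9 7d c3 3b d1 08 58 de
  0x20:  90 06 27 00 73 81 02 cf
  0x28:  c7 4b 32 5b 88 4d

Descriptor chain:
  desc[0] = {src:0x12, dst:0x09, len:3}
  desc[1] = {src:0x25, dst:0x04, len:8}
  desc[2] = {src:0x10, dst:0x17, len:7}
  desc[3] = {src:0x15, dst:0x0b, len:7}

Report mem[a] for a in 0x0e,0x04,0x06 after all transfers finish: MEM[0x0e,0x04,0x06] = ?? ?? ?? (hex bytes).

MEM[0x0e,0x04,0x06] = 46 81 cf

D0: mem[0x09..0x0b] <- [36 58 93]
D1: mem[0x04..0x0b] <- [81 02 cf c7 4b 32 5b 88]
D2: mem[0x17..0x1d] <- [34 46 36 58 93 41 5b]
D3: mem[0x0b..0x11] <- [41 5b 34 46 36 58 93]
query mem[0x0e]=0x46, mem[0x04]=0x81, mem[0x06]=0xcf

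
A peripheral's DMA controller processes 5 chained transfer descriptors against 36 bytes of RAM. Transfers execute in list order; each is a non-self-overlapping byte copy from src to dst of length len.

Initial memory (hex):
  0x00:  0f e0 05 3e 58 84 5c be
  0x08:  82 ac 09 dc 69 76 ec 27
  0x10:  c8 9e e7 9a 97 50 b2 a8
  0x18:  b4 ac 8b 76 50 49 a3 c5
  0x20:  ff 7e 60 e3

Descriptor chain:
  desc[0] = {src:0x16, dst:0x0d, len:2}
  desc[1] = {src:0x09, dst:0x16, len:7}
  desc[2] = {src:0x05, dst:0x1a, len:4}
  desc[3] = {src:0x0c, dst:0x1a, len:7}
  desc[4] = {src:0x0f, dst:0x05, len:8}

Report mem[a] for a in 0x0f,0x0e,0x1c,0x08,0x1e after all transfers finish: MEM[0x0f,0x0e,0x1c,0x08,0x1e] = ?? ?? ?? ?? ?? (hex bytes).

MEM[0x0f,0x0e,0x1c,0x08,0x1e] = 27 a8 a8 e7 c8

  after D0: wrote 2B at 0x0d = b2a8
  after D1: wrote 7B at 0x16 = ac09dc69b2a827
  after D2: wrote 4B at 0x1a = 845cbe82
  after D3: wrote 7B at 0x1a = 69b2a827c89ee7
  after D4: wrote 8B at 0x05 = 27c89ee79a9750ac
query mem[0x0f]=0x27, mem[0x0e]=0xa8, mem[0x1c]=0xa8, mem[0x08]=0xe7, mem[0x1e]=0xc8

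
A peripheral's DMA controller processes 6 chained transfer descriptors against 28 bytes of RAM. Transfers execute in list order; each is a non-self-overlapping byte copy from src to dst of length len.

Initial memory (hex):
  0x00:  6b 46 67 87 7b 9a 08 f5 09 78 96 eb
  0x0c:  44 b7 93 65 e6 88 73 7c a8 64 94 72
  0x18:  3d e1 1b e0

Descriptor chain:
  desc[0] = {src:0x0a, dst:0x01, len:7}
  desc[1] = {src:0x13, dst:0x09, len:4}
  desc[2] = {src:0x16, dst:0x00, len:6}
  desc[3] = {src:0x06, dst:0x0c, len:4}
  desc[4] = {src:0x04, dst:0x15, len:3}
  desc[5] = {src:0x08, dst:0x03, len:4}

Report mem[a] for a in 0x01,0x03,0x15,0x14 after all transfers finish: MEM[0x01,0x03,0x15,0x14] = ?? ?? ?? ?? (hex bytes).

MEM[0x01,0x03,0x15,0x14] = 72 09 1b a8

[0] 0x0a->0x01 len=7 : 96 eb 44 b7 93 65 e6
[1] 0x13->0x09 len=4 : 7c a8 64 94
[2] 0x16->0x00 len=6 : 94 72 3d e1 1b e0
[3] 0x06->0x0c len=4 : 65 e6 09 7c
[4] 0x04->0x15 len=3 : 1b e0 65
[5] 0x08->0x03 len=4 : 09 7c a8 64
query mem[0x01]=0x72, mem[0x03]=0x09, mem[0x15]=0x1b, mem[0x14]=0xa8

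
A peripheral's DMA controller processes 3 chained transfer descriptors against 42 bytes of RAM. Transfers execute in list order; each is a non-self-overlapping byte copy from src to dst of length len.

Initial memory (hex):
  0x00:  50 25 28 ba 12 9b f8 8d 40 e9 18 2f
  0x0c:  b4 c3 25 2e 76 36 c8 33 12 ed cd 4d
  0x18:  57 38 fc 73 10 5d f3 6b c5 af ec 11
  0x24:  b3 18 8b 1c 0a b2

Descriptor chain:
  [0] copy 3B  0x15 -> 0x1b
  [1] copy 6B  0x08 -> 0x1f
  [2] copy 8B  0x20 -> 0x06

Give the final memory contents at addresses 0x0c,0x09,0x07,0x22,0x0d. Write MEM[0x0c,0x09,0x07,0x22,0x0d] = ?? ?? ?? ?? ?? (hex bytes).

MEM[0x0c,0x09,0x07,0x22,0x0d] = 8b b4 18 2f 1c

#0 dst[0x1b+3] := {0xed,0xcd,0x4d}
#1 dst[0x1f+6] := {0x40,0xe9,0x18,0x2f,0xb4,0xc3}
#2 dst[0x06+8] := {0xe9,0x18,0x2f,0xb4,0xc3,0x18,0x8b,0x1c}
query mem[0x0c]=0x8b, mem[0x09]=0xb4, mem[0x07]=0x18, mem[0x22]=0x2f, mem[0x0d]=0x1c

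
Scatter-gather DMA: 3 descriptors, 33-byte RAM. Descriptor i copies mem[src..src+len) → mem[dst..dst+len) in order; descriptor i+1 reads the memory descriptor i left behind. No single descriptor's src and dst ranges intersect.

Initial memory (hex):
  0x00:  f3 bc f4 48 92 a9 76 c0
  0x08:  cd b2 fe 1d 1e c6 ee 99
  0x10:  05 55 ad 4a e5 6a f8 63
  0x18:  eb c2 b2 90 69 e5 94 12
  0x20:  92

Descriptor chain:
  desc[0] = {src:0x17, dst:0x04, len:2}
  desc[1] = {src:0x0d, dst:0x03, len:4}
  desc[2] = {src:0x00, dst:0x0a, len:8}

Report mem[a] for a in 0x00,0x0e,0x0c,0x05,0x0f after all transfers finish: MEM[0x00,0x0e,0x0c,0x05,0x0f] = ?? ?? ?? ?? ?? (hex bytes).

MEM[0x00,0x0e,0x0c,0x05,0x0f] = f3 ee f4 99 99

D0: mem[0x04..0x05] <- [63 eb]
D1: mem[0x03..0x06] <- [c6 ee 99 05]
D2: mem[0x0a..0x11] <- [f3 bc f4 c6 ee 99 05 c0]
query mem[0x00]=0xf3, mem[0x0e]=0xee, mem[0x0c]=0xf4, mem[0x05]=0x99, mem[0x0f]=0x99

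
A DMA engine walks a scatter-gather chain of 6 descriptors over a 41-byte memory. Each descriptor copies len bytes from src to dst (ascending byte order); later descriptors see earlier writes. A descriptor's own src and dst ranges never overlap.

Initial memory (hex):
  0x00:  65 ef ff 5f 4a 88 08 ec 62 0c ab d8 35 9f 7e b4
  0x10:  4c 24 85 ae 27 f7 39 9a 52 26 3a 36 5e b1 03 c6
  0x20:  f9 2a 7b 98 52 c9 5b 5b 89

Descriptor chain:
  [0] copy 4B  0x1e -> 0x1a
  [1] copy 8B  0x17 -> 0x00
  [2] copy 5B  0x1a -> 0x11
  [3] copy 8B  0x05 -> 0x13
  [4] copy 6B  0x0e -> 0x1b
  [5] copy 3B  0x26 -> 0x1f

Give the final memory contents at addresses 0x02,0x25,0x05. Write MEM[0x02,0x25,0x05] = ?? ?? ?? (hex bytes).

D0: mem[0x1a..0x1d] <- [03 c6 f9 2a]
D1: mem[0x00..0x07] <- [9a 52 26 03 c6 f9 2a 03]
D2: mem[0x11..0x15] <- [03 c6 f9 2a 03]
D3: mem[0x13..0x1a] <- [f9 2a 03 62 0c ab d8 35]
D4: mem[0x1b..0x20] <- [7e b4 4c 03 c6 f9]
D5: mem[0x1f..0x21] <- [5b 5b 89]
query mem[0x02]=0x26, mem[0x25]=0xc9, mem[0x05]=0xf9

MEM[0x02,0x25,0x05] = 26 c9 f9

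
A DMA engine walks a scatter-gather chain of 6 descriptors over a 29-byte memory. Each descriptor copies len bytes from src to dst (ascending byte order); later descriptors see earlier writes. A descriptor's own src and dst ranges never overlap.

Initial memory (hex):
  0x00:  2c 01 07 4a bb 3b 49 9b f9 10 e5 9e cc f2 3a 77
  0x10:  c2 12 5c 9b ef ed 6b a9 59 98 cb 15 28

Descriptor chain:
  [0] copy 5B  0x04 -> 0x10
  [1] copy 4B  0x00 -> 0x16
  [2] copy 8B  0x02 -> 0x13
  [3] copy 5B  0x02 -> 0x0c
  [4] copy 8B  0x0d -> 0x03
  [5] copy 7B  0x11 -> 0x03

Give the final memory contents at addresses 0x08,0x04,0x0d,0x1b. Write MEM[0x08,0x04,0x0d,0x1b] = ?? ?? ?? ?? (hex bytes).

MEM[0x08,0x04,0x0d,0x1b] = 3b 49 4a 15

D0: mem[0x10..0x14] <- [bb 3b 49 9b f9]
D1: mem[0x16..0x19] <- [2c 01 07 4a]
D2: mem[0x13..0x1a] <- [07 4a bb 3b 49 9b f9 10]
D3: mem[0x0c..0x10] <- [07 4a bb 3b 49]
D4: mem[0x03..0x0a] <- [4a bb 3b 49 3b 49 07 4a]
D5: mem[0x03..0x09] <- [3b 49 07 4a bb 3b 49]
query mem[0x08]=0x3b, mem[0x04]=0x49, mem[0x0d]=0x4a, mem[0x1b]=0x15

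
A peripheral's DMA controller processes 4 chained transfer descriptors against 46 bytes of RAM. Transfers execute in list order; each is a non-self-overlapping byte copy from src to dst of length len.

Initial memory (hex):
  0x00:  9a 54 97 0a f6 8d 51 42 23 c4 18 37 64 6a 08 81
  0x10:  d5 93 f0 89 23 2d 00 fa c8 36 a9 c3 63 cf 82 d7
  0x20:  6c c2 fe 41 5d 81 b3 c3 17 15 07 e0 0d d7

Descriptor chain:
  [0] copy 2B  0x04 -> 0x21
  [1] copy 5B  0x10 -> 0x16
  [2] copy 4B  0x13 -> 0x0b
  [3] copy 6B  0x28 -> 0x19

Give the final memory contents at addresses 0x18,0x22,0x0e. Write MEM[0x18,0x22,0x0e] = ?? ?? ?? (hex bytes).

MEM[0x18,0x22,0x0e] = f0 8d d5

[0] 0x04->0x21 len=2 : f6 8d
[1] 0x10->0x16 len=5 : d5 93 f0 89 23
[2] 0x13->0x0b len=4 : 89 23 2d d5
[3] 0x28->0x19 len=6 : 17 15 07 e0 0d d7
query mem[0x18]=0xf0, mem[0x22]=0x8d, mem[0x0e]=0xd5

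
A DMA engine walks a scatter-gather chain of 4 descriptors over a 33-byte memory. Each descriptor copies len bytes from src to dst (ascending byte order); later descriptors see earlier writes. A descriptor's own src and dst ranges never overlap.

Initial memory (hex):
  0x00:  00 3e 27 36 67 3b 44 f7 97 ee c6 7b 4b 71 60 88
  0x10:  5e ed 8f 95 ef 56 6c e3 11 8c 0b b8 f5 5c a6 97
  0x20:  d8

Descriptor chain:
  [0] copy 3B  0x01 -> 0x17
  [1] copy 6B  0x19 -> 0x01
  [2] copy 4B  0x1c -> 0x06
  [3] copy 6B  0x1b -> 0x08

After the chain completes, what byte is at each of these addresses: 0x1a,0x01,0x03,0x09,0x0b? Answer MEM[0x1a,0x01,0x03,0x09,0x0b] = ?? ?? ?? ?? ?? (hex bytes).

MEM[0x1a,0x01,0x03,0x09,0x0b] = 0b 36 b8 f5 a6

[0] 0x01->0x17 len=3 : 3e 27 36
[1] 0x19->0x01 len=6 : 36 0b b8 f5 5c a6
[2] 0x1c->0x06 len=4 : f5 5c a6 97
[3] 0x1b->0x08 len=6 : b8 f5 5c a6 97 d8
query mem[0x1a]=0x0b, mem[0x01]=0x36, mem[0x03]=0xb8, mem[0x09]=0xf5, mem[0x0b]=0xa6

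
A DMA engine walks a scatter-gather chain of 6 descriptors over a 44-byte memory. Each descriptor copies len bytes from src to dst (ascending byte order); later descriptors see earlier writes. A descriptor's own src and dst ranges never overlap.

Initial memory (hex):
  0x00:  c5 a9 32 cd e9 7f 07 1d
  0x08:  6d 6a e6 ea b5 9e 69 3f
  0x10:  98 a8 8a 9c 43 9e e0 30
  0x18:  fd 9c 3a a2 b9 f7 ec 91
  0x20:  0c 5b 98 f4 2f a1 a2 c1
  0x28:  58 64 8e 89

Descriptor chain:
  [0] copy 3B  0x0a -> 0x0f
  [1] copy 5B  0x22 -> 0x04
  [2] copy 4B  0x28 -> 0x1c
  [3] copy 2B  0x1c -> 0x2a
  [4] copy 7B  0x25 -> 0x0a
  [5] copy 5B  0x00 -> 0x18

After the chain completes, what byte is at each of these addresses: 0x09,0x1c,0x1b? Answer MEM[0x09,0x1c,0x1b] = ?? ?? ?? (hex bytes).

MEM[0x09,0x1c,0x1b] = 6a 98 cd

[0] 0x0a->0x0f len=3 : e6 ea b5
[1] 0x22->0x04 len=5 : 98 f4 2f a1 a2
[2] 0x28->0x1c len=4 : 58 64 8e 89
[3] 0x1c->0x2a len=2 : 58 64
[4] 0x25->0x0a len=7 : a1 a2 c1 58 64 58 64
[5] 0x00->0x18 len=5 : c5 a9 32 cd 98
query mem[0x09]=0x6a, mem[0x1c]=0x98, mem[0x1b]=0xcd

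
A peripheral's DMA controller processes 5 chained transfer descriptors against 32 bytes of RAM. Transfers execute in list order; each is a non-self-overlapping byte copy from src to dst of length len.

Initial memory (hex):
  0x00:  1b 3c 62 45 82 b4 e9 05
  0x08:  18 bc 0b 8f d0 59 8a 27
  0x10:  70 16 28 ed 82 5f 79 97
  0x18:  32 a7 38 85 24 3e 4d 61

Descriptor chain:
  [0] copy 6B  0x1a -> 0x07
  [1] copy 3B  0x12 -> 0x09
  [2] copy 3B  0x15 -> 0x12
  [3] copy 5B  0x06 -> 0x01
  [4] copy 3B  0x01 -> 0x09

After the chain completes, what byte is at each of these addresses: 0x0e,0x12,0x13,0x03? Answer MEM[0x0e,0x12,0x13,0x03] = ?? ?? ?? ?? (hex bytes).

[0] 0x1a->0x07 len=6 : 38 85 24 3e 4d 61
[1] 0x12->0x09 len=3 : 28 ed 82
[2] 0x15->0x12 len=3 : 5f 79 97
[3] 0x06->0x01 len=5 : e9 38 85 28 ed
[4] 0x01->0x09 len=3 : e9 38 85
query mem[0x0e]=0x8a, mem[0x12]=0x5f, mem[0x13]=0x79, mem[0x03]=0x85

MEM[0x0e,0x12,0x13,0x03] = 8a 5f 79 85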